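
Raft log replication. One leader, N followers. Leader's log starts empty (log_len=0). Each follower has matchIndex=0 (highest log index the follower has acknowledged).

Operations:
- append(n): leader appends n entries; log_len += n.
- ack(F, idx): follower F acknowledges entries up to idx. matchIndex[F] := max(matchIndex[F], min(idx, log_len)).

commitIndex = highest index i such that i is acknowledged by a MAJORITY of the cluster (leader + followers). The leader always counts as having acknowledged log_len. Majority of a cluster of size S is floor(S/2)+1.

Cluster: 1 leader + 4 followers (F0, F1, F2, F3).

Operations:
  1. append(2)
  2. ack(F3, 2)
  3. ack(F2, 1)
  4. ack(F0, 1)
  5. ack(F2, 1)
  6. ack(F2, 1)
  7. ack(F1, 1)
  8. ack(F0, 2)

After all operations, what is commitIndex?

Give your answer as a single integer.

Answer: 2

Derivation:
Op 1: append 2 -> log_len=2
Op 2: F3 acks idx 2 -> match: F0=0 F1=0 F2=0 F3=2; commitIndex=0
Op 3: F2 acks idx 1 -> match: F0=0 F1=0 F2=1 F3=2; commitIndex=1
Op 4: F0 acks idx 1 -> match: F0=1 F1=0 F2=1 F3=2; commitIndex=1
Op 5: F2 acks idx 1 -> match: F0=1 F1=0 F2=1 F3=2; commitIndex=1
Op 6: F2 acks idx 1 -> match: F0=1 F1=0 F2=1 F3=2; commitIndex=1
Op 7: F1 acks idx 1 -> match: F0=1 F1=1 F2=1 F3=2; commitIndex=1
Op 8: F0 acks idx 2 -> match: F0=2 F1=1 F2=1 F3=2; commitIndex=2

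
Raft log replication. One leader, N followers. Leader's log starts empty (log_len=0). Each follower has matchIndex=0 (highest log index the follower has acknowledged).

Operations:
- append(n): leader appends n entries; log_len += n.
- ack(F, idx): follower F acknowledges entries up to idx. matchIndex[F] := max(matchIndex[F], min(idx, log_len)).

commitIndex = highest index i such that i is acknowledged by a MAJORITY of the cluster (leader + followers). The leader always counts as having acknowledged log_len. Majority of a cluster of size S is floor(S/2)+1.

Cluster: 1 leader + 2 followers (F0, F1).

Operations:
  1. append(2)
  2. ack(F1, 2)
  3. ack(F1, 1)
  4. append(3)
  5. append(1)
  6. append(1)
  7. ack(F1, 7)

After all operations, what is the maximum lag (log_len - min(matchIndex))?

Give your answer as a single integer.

Answer: 7

Derivation:
Op 1: append 2 -> log_len=2
Op 2: F1 acks idx 2 -> match: F0=0 F1=2; commitIndex=2
Op 3: F1 acks idx 1 -> match: F0=0 F1=2; commitIndex=2
Op 4: append 3 -> log_len=5
Op 5: append 1 -> log_len=6
Op 6: append 1 -> log_len=7
Op 7: F1 acks idx 7 -> match: F0=0 F1=7; commitIndex=7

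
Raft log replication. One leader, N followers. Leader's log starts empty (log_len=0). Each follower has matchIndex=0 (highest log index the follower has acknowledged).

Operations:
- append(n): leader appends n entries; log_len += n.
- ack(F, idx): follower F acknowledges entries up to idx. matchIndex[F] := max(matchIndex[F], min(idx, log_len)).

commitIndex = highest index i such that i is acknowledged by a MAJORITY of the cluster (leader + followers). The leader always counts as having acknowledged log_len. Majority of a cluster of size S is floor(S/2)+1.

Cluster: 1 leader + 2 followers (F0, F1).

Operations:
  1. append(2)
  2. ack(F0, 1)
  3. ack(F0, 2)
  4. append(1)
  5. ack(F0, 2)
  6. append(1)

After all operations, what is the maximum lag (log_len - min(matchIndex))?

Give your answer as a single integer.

Answer: 4

Derivation:
Op 1: append 2 -> log_len=2
Op 2: F0 acks idx 1 -> match: F0=1 F1=0; commitIndex=1
Op 3: F0 acks idx 2 -> match: F0=2 F1=0; commitIndex=2
Op 4: append 1 -> log_len=3
Op 5: F0 acks idx 2 -> match: F0=2 F1=0; commitIndex=2
Op 6: append 1 -> log_len=4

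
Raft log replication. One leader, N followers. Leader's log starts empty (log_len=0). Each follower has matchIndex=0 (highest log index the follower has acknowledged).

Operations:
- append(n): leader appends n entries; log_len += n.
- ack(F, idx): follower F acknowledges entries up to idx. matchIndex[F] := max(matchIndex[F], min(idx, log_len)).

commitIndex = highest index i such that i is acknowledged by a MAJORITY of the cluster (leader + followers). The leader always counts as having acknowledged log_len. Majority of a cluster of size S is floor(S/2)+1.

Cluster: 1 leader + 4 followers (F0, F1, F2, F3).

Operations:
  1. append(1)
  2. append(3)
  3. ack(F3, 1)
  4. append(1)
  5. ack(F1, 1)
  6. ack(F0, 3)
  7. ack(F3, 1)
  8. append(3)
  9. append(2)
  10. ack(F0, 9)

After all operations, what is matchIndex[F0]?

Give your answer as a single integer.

Op 1: append 1 -> log_len=1
Op 2: append 3 -> log_len=4
Op 3: F3 acks idx 1 -> match: F0=0 F1=0 F2=0 F3=1; commitIndex=0
Op 4: append 1 -> log_len=5
Op 5: F1 acks idx 1 -> match: F0=0 F1=1 F2=0 F3=1; commitIndex=1
Op 6: F0 acks idx 3 -> match: F0=3 F1=1 F2=0 F3=1; commitIndex=1
Op 7: F3 acks idx 1 -> match: F0=3 F1=1 F2=0 F3=1; commitIndex=1
Op 8: append 3 -> log_len=8
Op 9: append 2 -> log_len=10
Op 10: F0 acks idx 9 -> match: F0=9 F1=1 F2=0 F3=1; commitIndex=1

Answer: 9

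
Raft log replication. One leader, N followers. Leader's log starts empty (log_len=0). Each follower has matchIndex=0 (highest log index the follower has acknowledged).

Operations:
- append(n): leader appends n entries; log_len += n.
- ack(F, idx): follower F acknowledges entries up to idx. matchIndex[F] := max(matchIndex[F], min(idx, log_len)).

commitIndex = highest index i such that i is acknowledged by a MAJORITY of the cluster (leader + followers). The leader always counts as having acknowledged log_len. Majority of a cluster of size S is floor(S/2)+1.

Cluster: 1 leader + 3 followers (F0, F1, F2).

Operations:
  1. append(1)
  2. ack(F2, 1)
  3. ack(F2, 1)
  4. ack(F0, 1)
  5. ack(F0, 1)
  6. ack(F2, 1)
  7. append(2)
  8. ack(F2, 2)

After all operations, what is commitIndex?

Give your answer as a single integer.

Op 1: append 1 -> log_len=1
Op 2: F2 acks idx 1 -> match: F0=0 F1=0 F2=1; commitIndex=0
Op 3: F2 acks idx 1 -> match: F0=0 F1=0 F2=1; commitIndex=0
Op 4: F0 acks idx 1 -> match: F0=1 F1=0 F2=1; commitIndex=1
Op 5: F0 acks idx 1 -> match: F0=1 F1=0 F2=1; commitIndex=1
Op 6: F2 acks idx 1 -> match: F0=1 F1=0 F2=1; commitIndex=1
Op 7: append 2 -> log_len=3
Op 8: F2 acks idx 2 -> match: F0=1 F1=0 F2=2; commitIndex=1

Answer: 1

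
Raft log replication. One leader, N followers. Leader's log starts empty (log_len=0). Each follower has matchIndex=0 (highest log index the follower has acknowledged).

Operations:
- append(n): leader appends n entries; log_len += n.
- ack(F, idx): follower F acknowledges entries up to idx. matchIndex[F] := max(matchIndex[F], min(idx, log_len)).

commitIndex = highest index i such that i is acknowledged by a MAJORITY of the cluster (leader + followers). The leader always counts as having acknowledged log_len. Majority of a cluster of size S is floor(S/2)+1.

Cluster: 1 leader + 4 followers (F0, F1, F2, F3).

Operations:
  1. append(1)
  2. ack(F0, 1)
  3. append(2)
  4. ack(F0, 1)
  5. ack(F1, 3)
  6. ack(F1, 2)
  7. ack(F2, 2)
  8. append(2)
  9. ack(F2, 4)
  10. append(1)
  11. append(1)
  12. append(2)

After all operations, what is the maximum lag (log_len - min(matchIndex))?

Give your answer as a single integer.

Answer: 9

Derivation:
Op 1: append 1 -> log_len=1
Op 2: F0 acks idx 1 -> match: F0=1 F1=0 F2=0 F3=0; commitIndex=0
Op 3: append 2 -> log_len=3
Op 4: F0 acks idx 1 -> match: F0=1 F1=0 F2=0 F3=0; commitIndex=0
Op 5: F1 acks idx 3 -> match: F0=1 F1=3 F2=0 F3=0; commitIndex=1
Op 6: F1 acks idx 2 -> match: F0=1 F1=3 F2=0 F3=0; commitIndex=1
Op 7: F2 acks idx 2 -> match: F0=1 F1=3 F2=2 F3=0; commitIndex=2
Op 8: append 2 -> log_len=5
Op 9: F2 acks idx 4 -> match: F0=1 F1=3 F2=4 F3=0; commitIndex=3
Op 10: append 1 -> log_len=6
Op 11: append 1 -> log_len=7
Op 12: append 2 -> log_len=9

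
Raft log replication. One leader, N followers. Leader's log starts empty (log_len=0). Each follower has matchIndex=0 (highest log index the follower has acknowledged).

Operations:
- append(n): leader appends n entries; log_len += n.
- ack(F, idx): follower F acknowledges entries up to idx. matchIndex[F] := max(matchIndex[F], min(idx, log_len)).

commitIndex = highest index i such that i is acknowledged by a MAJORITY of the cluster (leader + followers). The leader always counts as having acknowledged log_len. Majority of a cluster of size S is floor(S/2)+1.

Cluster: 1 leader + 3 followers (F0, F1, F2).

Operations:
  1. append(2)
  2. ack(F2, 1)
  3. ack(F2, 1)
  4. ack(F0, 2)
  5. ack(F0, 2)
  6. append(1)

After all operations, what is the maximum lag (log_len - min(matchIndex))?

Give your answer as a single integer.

Answer: 3

Derivation:
Op 1: append 2 -> log_len=2
Op 2: F2 acks idx 1 -> match: F0=0 F1=0 F2=1; commitIndex=0
Op 3: F2 acks idx 1 -> match: F0=0 F1=0 F2=1; commitIndex=0
Op 4: F0 acks idx 2 -> match: F0=2 F1=0 F2=1; commitIndex=1
Op 5: F0 acks idx 2 -> match: F0=2 F1=0 F2=1; commitIndex=1
Op 6: append 1 -> log_len=3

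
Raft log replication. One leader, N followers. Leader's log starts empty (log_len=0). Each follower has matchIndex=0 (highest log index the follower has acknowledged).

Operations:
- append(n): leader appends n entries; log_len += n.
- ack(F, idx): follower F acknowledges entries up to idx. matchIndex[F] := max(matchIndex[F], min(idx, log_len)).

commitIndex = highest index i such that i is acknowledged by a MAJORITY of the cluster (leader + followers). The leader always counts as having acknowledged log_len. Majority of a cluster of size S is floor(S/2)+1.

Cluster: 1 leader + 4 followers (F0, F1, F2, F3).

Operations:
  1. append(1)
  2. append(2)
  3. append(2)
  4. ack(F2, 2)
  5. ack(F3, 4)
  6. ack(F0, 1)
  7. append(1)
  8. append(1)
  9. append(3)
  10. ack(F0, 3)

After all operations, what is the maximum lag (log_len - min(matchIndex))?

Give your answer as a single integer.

Answer: 10

Derivation:
Op 1: append 1 -> log_len=1
Op 2: append 2 -> log_len=3
Op 3: append 2 -> log_len=5
Op 4: F2 acks idx 2 -> match: F0=0 F1=0 F2=2 F3=0; commitIndex=0
Op 5: F3 acks idx 4 -> match: F0=0 F1=0 F2=2 F3=4; commitIndex=2
Op 6: F0 acks idx 1 -> match: F0=1 F1=0 F2=2 F3=4; commitIndex=2
Op 7: append 1 -> log_len=6
Op 8: append 1 -> log_len=7
Op 9: append 3 -> log_len=10
Op 10: F0 acks idx 3 -> match: F0=3 F1=0 F2=2 F3=4; commitIndex=3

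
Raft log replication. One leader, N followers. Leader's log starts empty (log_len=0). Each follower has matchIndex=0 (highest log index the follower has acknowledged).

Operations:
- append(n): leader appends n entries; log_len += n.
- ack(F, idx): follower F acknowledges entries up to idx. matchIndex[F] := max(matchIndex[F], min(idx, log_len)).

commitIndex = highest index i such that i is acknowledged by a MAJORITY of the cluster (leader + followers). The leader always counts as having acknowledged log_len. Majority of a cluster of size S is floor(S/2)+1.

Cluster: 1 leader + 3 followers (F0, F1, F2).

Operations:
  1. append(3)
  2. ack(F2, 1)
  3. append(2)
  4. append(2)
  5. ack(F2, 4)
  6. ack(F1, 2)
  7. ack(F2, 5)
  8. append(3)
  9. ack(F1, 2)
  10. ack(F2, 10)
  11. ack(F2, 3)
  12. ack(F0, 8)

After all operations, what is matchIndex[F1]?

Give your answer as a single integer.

Answer: 2

Derivation:
Op 1: append 3 -> log_len=3
Op 2: F2 acks idx 1 -> match: F0=0 F1=0 F2=1; commitIndex=0
Op 3: append 2 -> log_len=5
Op 4: append 2 -> log_len=7
Op 5: F2 acks idx 4 -> match: F0=0 F1=0 F2=4; commitIndex=0
Op 6: F1 acks idx 2 -> match: F0=0 F1=2 F2=4; commitIndex=2
Op 7: F2 acks idx 5 -> match: F0=0 F1=2 F2=5; commitIndex=2
Op 8: append 3 -> log_len=10
Op 9: F1 acks idx 2 -> match: F0=0 F1=2 F2=5; commitIndex=2
Op 10: F2 acks idx 10 -> match: F0=0 F1=2 F2=10; commitIndex=2
Op 11: F2 acks idx 3 -> match: F0=0 F1=2 F2=10; commitIndex=2
Op 12: F0 acks idx 8 -> match: F0=8 F1=2 F2=10; commitIndex=8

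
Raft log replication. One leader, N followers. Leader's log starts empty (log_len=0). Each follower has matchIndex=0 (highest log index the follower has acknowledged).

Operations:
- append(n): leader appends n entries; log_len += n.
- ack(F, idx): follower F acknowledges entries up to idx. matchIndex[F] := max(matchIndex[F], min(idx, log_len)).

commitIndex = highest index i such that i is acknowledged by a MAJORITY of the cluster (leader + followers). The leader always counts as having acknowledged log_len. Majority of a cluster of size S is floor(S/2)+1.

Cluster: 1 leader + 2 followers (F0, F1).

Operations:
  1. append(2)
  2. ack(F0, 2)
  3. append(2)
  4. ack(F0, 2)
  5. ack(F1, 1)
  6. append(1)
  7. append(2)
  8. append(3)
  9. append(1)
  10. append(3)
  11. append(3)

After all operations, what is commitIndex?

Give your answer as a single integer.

Op 1: append 2 -> log_len=2
Op 2: F0 acks idx 2 -> match: F0=2 F1=0; commitIndex=2
Op 3: append 2 -> log_len=4
Op 4: F0 acks idx 2 -> match: F0=2 F1=0; commitIndex=2
Op 5: F1 acks idx 1 -> match: F0=2 F1=1; commitIndex=2
Op 6: append 1 -> log_len=5
Op 7: append 2 -> log_len=7
Op 8: append 3 -> log_len=10
Op 9: append 1 -> log_len=11
Op 10: append 3 -> log_len=14
Op 11: append 3 -> log_len=17

Answer: 2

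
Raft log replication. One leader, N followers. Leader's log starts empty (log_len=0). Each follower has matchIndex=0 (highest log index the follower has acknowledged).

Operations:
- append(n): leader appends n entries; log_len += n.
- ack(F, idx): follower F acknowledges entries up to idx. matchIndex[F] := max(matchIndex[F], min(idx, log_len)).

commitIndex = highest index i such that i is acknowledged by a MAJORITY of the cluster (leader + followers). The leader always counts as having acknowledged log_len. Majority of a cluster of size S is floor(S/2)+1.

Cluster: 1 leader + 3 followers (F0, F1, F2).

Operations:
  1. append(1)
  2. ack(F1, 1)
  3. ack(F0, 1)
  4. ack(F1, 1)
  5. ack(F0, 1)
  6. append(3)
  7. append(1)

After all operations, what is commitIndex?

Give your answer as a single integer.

Answer: 1

Derivation:
Op 1: append 1 -> log_len=1
Op 2: F1 acks idx 1 -> match: F0=0 F1=1 F2=0; commitIndex=0
Op 3: F0 acks idx 1 -> match: F0=1 F1=1 F2=0; commitIndex=1
Op 4: F1 acks idx 1 -> match: F0=1 F1=1 F2=0; commitIndex=1
Op 5: F0 acks idx 1 -> match: F0=1 F1=1 F2=0; commitIndex=1
Op 6: append 3 -> log_len=4
Op 7: append 1 -> log_len=5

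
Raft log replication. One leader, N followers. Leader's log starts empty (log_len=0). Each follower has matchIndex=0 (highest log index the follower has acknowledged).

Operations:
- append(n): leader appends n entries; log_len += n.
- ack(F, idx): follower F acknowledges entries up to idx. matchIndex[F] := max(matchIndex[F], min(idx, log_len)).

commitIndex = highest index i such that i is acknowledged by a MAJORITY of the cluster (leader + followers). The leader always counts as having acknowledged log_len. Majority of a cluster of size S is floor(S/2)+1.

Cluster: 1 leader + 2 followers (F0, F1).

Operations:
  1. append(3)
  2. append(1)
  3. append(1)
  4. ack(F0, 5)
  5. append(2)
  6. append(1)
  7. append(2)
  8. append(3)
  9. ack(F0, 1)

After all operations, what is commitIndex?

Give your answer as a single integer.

Answer: 5

Derivation:
Op 1: append 3 -> log_len=3
Op 2: append 1 -> log_len=4
Op 3: append 1 -> log_len=5
Op 4: F0 acks idx 5 -> match: F0=5 F1=0; commitIndex=5
Op 5: append 2 -> log_len=7
Op 6: append 1 -> log_len=8
Op 7: append 2 -> log_len=10
Op 8: append 3 -> log_len=13
Op 9: F0 acks idx 1 -> match: F0=5 F1=0; commitIndex=5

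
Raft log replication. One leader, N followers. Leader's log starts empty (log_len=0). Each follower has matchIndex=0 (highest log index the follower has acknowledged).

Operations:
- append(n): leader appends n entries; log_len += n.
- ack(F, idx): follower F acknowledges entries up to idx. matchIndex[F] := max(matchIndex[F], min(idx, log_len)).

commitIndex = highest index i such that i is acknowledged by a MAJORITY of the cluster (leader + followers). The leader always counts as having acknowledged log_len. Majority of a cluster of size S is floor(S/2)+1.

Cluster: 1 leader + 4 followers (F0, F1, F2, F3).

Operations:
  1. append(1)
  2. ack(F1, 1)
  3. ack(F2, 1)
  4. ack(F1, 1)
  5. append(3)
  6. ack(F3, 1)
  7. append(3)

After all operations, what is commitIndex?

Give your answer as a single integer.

Op 1: append 1 -> log_len=1
Op 2: F1 acks idx 1 -> match: F0=0 F1=1 F2=0 F3=0; commitIndex=0
Op 3: F2 acks idx 1 -> match: F0=0 F1=1 F2=1 F3=0; commitIndex=1
Op 4: F1 acks idx 1 -> match: F0=0 F1=1 F2=1 F3=0; commitIndex=1
Op 5: append 3 -> log_len=4
Op 6: F3 acks idx 1 -> match: F0=0 F1=1 F2=1 F3=1; commitIndex=1
Op 7: append 3 -> log_len=7

Answer: 1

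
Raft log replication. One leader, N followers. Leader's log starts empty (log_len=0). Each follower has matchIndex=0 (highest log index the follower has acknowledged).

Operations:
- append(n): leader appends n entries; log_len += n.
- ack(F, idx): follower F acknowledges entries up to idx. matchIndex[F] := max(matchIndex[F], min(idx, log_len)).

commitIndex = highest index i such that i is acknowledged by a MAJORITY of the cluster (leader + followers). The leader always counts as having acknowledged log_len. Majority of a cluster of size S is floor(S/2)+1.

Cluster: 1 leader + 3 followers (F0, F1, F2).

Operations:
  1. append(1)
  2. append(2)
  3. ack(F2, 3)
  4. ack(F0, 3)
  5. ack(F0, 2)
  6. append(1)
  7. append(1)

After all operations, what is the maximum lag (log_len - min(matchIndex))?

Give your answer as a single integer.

Answer: 5

Derivation:
Op 1: append 1 -> log_len=1
Op 2: append 2 -> log_len=3
Op 3: F2 acks idx 3 -> match: F0=0 F1=0 F2=3; commitIndex=0
Op 4: F0 acks idx 3 -> match: F0=3 F1=0 F2=3; commitIndex=3
Op 5: F0 acks idx 2 -> match: F0=3 F1=0 F2=3; commitIndex=3
Op 6: append 1 -> log_len=4
Op 7: append 1 -> log_len=5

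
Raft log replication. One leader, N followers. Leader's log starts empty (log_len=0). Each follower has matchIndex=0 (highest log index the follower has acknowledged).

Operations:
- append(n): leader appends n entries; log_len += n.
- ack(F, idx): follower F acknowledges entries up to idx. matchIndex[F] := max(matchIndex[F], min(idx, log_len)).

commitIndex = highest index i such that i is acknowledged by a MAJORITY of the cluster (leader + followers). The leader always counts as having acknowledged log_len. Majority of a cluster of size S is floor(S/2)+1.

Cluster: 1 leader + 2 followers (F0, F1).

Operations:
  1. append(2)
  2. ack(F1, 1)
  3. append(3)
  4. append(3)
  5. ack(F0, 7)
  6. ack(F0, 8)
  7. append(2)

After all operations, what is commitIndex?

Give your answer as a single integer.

Op 1: append 2 -> log_len=2
Op 2: F1 acks idx 1 -> match: F0=0 F1=1; commitIndex=1
Op 3: append 3 -> log_len=5
Op 4: append 3 -> log_len=8
Op 5: F0 acks idx 7 -> match: F0=7 F1=1; commitIndex=7
Op 6: F0 acks idx 8 -> match: F0=8 F1=1; commitIndex=8
Op 7: append 2 -> log_len=10

Answer: 8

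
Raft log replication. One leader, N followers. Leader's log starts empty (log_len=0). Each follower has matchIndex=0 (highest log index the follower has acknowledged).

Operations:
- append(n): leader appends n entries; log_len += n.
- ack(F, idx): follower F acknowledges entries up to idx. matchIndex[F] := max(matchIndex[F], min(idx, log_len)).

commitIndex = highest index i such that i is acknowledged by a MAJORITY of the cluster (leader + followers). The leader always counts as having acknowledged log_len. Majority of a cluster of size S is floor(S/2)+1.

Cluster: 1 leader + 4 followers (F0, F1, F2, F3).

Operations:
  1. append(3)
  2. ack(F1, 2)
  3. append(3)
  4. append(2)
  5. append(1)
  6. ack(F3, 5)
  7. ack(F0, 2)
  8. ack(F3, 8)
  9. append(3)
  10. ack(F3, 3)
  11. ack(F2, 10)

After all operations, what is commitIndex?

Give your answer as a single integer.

Answer: 8

Derivation:
Op 1: append 3 -> log_len=3
Op 2: F1 acks idx 2 -> match: F0=0 F1=2 F2=0 F3=0; commitIndex=0
Op 3: append 3 -> log_len=6
Op 4: append 2 -> log_len=8
Op 5: append 1 -> log_len=9
Op 6: F3 acks idx 5 -> match: F0=0 F1=2 F2=0 F3=5; commitIndex=2
Op 7: F0 acks idx 2 -> match: F0=2 F1=2 F2=0 F3=5; commitIndex=2
Op 8: F3 acks idx 8 -> match: F0=2 F1=2 F2=0 F3=8; commitIndex=2
Op 9: append 3 -> log_len=12
Op 10: F3 acks idx 3 -> match: F0=2 F1=2 F2=0 F3=8; commitIndex=2
Op 11: F2 acks idx 10 -> match: F0=2 F1=2 F2=10 F3=8; commitIndex=8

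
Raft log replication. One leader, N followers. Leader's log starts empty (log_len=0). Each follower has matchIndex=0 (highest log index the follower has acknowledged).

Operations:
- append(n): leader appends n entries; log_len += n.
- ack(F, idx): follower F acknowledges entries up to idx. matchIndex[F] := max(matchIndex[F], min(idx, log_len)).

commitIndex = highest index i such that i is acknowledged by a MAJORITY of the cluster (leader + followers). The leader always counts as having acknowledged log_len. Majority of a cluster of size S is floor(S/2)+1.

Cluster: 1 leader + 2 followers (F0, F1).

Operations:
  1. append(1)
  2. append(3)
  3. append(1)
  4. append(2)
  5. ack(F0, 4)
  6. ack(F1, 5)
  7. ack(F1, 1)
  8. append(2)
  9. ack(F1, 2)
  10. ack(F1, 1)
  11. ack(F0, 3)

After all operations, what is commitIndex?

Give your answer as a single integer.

Op 1: append 1 -> log_len=1
Op 2: append 3 -> log_len=4
Op 3: append 1 -> log_len=5
Op 4: append 2 -> log_len=7
Op 5: F0 acks idx 4 -> match: F0=4 F1=0; commitIndex=4
Op 6: F1 acks idx 5 -> match: F0=4 F1=5; commitIndex=5
Op 7: F1 acks idx 1 -> match: F0=4 F1=5; commitIndex=5
Op 8: append 2 -> log_len=9
Op 9: F1 acks idx 2 -> match: F0=4 F1=5; commitIndex=5
Op 10: F1 acks idx 1 -> match: F0=4 F1=5; commitIndex=5
Op 11: F0 acks idx 3 -> match: F0=4 F1=5; commitIndex=5

Answer: 5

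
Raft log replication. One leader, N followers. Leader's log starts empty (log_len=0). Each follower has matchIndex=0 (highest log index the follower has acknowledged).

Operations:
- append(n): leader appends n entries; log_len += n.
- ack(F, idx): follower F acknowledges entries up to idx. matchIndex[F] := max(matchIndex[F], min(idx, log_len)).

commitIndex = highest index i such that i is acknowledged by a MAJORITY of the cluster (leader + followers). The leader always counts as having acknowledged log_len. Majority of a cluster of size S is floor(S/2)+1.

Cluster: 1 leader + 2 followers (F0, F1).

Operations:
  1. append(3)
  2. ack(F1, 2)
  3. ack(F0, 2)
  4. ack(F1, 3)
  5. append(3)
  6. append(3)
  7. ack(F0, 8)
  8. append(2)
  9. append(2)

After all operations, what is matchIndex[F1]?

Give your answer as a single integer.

Answer: 3

Derivation:
Op 1: append 3 -> log_len=3
Op 2: F1 acks idx 2 -> match: F0=0 F1=2; commitIndex=2
Op 3: F0 acks idx 2 -> match: F0=2 F1=2; commitIndex=2
Op 4: F1 acks idx 3 -> match: F0=2 F1=3; commitIndex=3
Op 5: append 3 -> log_len=6
Op 6: append 3 -> log_len=9
Op 7: F0 acks idx 8 -> match: F0=8 F1=3; commitIndex=8
Op 8: append 2 -> log_len=11
Op 9: append 2 -> log_len=13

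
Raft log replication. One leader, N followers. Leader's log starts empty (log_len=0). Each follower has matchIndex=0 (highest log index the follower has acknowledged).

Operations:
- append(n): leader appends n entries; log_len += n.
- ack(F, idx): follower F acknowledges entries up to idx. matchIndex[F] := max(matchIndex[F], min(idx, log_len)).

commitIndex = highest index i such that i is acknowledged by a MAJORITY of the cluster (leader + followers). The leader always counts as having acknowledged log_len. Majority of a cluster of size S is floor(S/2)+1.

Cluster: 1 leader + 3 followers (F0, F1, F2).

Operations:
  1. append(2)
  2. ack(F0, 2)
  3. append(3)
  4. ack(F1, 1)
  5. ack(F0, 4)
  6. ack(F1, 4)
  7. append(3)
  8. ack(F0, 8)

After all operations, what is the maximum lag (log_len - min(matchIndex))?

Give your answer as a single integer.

Op 1: append 2 -> log_len=2
Op 2: F0 acks idx 2 -> match: F0=2 F1=0 F2=0; commitIndex=0
Op 3: append 3 -> log_len=5
Op 4: F1 acks idx 1 -> match: F0=2 F1=1 F2=0; commitIndex=1
Op 5: F0 acks idx 4 -> match: F0=4 F1=1 F2=0; commitIndex=1
Op 6: F1 acks idx 4 -> match: F0=4 F1=4 F2=0; commitIndex=4
Op 7: append 3 -> log_len=8
Op 8: F0 acks idx 8 -> match: F0=8 F1=4 F2=0; commitIndex=4

Answer: 8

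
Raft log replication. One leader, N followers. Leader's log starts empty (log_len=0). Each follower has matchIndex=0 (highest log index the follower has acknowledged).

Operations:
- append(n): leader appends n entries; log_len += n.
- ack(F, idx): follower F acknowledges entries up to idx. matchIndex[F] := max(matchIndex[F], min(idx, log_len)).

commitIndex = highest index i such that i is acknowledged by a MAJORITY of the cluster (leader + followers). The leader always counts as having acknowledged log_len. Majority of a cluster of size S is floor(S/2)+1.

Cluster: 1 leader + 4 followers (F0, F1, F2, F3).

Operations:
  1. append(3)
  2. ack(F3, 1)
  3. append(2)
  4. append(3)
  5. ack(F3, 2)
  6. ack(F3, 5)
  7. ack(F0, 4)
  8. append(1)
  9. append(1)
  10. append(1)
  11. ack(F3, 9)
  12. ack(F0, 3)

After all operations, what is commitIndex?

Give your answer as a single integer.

Answer: 4

Derivation:
Op 1: append 3 -> log_len=3
Op 2: F3 acks idx 1 -> match: F0=0 F1=0 F2=0 F3=1; commitIndex=0
Op 3: append 2 -> log_len=5
Op 4: append 3 -> log_len=8
Op 5: F3 acks idx 2 -> match: F0=0 F1=0 F2=0 F3=2; commitIndex=0
Op 6: F3 acks idx 5 -> match: F0=0 F1=0 F2=0 F3=5; commitIndex=0
Op 7: F0 acks idx 4 -> match: F0=4 F1=0 F2=0 F3=5; commitIndex=4
Op 8: append 1 -> log_len=9
Op 9: append 1 -> log_len=10
Op 10: append 1 -> log_len=11
Op 11: F3 acks idx 9 -> match: F0=4 F1=0 F2=0 F3=9; commitIndex=4
Op 12: F0 acks idx 3 -> match: F0=4 F1=0 F2=0 F3=9; commitIndex=4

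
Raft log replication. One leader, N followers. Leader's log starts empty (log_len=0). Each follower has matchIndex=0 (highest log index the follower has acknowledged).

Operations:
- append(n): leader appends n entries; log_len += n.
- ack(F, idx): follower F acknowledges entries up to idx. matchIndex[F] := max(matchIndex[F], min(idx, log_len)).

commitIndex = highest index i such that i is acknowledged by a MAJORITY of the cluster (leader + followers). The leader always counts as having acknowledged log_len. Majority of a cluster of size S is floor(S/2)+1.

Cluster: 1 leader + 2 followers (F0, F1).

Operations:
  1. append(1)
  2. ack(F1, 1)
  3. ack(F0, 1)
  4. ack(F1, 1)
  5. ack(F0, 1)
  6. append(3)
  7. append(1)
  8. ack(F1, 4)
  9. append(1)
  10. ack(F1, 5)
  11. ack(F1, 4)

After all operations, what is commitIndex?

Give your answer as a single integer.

Op 1: append 1 -> log_len=1
Op 2: F1 acks idx 1 -> match: F0=0 F1=1; commitIndex=1
Op 3: F0 acks idx 1 -> match: F0=1 F1=1; commitIndex=1
Op 4: F1 acks idx 1 -> match: F0=1 F1=1; commitIndex=1
Op 5: F0 acks idx 1 -> match: F0=1 F1=1; commitIndex=1
Op 6: append 3 -> log_len=4
Op 7: append 1 -> log_len=5
Op 8: F1 acks idx 4 -> match: F0=1 F1=4; commitIndex=4
Op 9: append 1 -> log_len=6
Op 10: F1 acks idx 5 -> match: F0=1 F1=5; commitIndex=5
Op 11: F1 acks idx 4 -> match: F0=1 F1=5; commitIndex=5

Answer: 5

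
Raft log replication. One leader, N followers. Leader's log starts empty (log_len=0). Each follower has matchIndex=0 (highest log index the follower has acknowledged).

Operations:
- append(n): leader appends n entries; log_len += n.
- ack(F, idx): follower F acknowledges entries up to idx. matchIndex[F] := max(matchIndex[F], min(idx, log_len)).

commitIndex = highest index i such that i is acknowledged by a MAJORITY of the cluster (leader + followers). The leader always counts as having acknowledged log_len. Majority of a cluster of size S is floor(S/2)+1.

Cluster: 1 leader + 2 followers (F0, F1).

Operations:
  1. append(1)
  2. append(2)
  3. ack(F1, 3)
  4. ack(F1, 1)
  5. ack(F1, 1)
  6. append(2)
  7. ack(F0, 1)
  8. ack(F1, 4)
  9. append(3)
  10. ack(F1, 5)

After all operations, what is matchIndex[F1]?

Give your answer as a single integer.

Answer: 5

Derivation:
Op 1: append 1 -> log_len=1
Op 2: append 2 -> log_len=3
Op 3: F1 acks idx 3 -> match: F0=0 F1=3; commitIndex=3
Op 4: F1 acks idx 1 -> match: F0=0 F1=3; commitIndex=3
Op 5: F1 acks idx 1 -> match: F0=0 F1=3; commitIndex=3
Op 6: append 2 -> log_len=5
Op 7: F0 acks idx 1 -> match: F0=1 F1=3; commitIndex=3
Op 8: F1 acks idx 4 -> match: F0=1 F1=4; commitIndex=4
Op 9: append 3 -> log_len=8
Op 10: F1 acks idx 5 -> match: F0=1 F1=5; commitIndex=5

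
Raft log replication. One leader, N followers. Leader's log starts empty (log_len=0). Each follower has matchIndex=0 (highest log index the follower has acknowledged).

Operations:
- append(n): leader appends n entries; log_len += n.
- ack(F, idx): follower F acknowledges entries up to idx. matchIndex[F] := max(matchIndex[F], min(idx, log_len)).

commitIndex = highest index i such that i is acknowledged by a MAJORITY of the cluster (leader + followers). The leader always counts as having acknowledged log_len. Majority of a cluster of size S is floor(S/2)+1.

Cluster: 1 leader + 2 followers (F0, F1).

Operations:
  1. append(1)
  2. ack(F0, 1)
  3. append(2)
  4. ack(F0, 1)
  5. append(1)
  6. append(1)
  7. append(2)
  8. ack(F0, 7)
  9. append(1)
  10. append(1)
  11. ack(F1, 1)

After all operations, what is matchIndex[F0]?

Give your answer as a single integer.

Op 1: append 1 -> log_len=1
Op 2: F0 acks idx 1 -> match: F0=1 F1=0; commitIndex=1
Op 3: append 2 -> log_len=3
Op 4: F0 acks idx 1 -> match: F0=1 F1=0; commitIndex=1
Op 5: append 1 -> log_len=4
Op 6: append 1 -> log_len=5
Op 7: append 2 -> log_len=7
Op 8: F0 acks idx 7 -> match: F0=7 F1=0; commitIndex=7
Op 9: append 1 -> log_len=8
Op 10: append 1 -> log_len=9
Op 11: F1 acks idx 1 -> match: F0=7 F1=1; commitIndex=7

Answer: 7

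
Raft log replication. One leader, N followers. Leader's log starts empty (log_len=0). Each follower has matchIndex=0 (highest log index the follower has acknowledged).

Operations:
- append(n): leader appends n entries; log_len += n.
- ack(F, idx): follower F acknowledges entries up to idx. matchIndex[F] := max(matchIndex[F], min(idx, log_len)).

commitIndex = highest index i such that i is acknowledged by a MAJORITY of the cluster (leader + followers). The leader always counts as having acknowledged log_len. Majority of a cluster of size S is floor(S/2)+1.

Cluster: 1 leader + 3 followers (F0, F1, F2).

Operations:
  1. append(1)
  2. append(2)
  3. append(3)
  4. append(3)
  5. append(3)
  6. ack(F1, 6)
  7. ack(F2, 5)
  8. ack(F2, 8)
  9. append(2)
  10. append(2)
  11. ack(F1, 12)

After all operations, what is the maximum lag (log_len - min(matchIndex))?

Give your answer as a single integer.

Op 1: append 1 -> log_len=1
Op 2: append 2 -> log_len=3
Op 3: append 3 -> log_len=6
Op 4: append 3 -> log_len=9
Op 5: append 3 -> log_len=12
Op 6: F1 acks idx 6 -> match: F0=0 F1=6 F2=0; commitIndex=0
Op 7: F2 acks idx 5 -> match: F0=0 F1=6 F2=5; commitIndex=5
Op 8: F2 acks idx 8 -> match: F0=0 F1=6 F2=8; commitIndex=6
Op 9: append 2 -> log_len=14
Op 10: append 2 -> log_len=16
Op 11: F1 acks idx 12 -> match: F0=0 F1=12 F2=8; commitIndex=8

Answer: 16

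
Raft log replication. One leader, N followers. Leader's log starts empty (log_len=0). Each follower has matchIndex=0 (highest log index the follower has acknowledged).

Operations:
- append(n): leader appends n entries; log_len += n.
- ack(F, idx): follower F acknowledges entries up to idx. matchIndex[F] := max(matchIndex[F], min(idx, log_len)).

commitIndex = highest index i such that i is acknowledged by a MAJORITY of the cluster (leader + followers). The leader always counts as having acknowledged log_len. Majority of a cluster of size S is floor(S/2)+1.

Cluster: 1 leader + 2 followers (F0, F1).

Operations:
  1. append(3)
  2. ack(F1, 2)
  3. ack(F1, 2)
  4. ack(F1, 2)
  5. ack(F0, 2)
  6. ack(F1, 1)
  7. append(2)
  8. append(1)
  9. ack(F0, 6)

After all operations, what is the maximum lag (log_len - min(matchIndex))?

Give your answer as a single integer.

Op 1: append 3 -> log_len=3
Op 2: F1 acks idx 2 -> match: F0=0 F1=2; commitIndex=2
Op 3: F1 acks idx 2 -> match: F0=0 F1=2; commitIndex=2
Op 4: F1 acks idx 2 -> match: F0=0 F1=2; commitIndex=2
Op 5: F0 acks idx 2 -> match: F0=2 F1=2; commitIndex=2
Op 6: F1 acks idx 1 -> match: F0=2 F1=2; commitIndex=2
Op 7: append 2 -> log_len=5
Op 8: append 1 -> log_len=6
Op 9: F0 acks idx 6 -> match: F0=6 F1=2; commitIndex=6

Answer: 4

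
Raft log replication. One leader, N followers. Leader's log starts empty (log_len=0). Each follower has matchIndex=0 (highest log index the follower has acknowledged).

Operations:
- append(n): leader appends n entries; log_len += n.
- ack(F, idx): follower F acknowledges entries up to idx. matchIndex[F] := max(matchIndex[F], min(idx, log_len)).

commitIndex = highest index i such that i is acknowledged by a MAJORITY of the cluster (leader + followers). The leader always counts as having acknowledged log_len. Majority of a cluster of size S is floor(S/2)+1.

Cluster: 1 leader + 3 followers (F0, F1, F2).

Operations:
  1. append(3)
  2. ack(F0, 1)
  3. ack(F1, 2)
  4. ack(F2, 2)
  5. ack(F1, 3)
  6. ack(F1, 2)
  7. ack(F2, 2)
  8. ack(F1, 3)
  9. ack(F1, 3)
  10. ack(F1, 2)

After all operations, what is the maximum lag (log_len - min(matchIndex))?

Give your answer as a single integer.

Op 1: append 3 -> log_len=3
Op 2: F0 acks idx 1 -> match: F0=1 F1=0 F2=0; commitIndex=0
Op 3: F1 acks idx 2 -> match: F0=1 F1=2 F2=0; commitIndex=1
Op 4: F2 acks idx 2 -> match: F0=1 F1=2 F2=2; commitIndex=2
Op 5: F1 acks idx 3 -> match: F0=1 F1=3 F2=2; commitIndex=2
Op 6: F1 acks idx 2 -> match: F0=1 F1=3 F2=2; commitIndex=2
Op 7: F2 acks idx 2 -> match: F0=1 F1=3 F2=2; commitIndex=2
Op 8: F1 acks idx 3 -> match: F0=1 F1=3 F2=2; commitIndex=2
Op 9: F1 acks idx 3 -> match: F0=1 F1=3 F2=2; commitIndex=2
Op 10: F1 acks idx 2 -> match: F0=1 F1=3 F2=2; commitIndex=2

Answer: 2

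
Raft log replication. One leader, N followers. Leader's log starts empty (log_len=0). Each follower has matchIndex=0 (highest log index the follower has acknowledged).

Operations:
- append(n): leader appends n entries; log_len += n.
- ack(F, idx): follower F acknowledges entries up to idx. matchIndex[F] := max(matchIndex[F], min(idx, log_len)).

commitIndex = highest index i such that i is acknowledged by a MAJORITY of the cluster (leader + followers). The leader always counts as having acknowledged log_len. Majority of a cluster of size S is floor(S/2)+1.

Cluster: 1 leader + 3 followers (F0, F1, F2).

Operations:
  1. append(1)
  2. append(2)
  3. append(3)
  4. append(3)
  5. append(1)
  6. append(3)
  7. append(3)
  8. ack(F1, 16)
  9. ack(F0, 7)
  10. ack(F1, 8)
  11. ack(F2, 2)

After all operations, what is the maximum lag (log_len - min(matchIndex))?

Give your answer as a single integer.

Answer: 14

Derivation:
Op 1: append 1 -> log_len=1
Op 2: append 2 -> log_len=3
Op 3: append 3 -> log_len=6
Op 4: append 3 -> log_len=9
Op 5: append 1 -> log_len=10
Op 6: append 3 -> log_len=13
Op 7: append 3 -> log_len=16
Op 8: F1 acks idx 16 -> match: F0=0 F1=16 F2=0; commitIndex=0
Op 9: F0 acks idx 7 -> match: F0=7 F1=16 F2=0; commitIndex=7
Op 10: F1 acks idx 8 -> match: F0=7 F1=16 F2=0; commitIndex=7
Op 11: F2 acks idx 2 -> match: F0=7 F1=16 F2=2; commitIndex=7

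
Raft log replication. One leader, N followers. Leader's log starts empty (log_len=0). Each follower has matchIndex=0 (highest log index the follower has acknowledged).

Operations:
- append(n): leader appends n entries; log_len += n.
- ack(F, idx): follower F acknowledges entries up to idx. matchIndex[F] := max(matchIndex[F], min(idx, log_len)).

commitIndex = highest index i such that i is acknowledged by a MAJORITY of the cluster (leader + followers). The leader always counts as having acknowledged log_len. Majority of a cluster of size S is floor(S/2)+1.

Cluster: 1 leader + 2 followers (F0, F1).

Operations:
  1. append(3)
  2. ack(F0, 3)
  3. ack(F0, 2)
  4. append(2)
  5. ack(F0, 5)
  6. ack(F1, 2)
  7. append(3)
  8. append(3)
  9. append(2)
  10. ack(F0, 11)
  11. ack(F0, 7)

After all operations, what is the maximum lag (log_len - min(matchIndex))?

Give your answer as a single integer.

Answer: 11

Derivation:
Op 1: append 3 -> log_len=3
Op 2: F0 acks idx 3 -> match: F0=3 F1=0; commitIndex=3
Op 3: F0 acks idx 2 -> match: F0=3 F1=0; commitIndex=3
Op 4: append 2 -> log_len=5
Op 5: F0 acks idx 5 -> match: F0=5 F1=0; commitIndex=5
Op 6: F1 acks idx 2 -> match: F0=5 F1=2; commitIndex=5
Op 7: append 3 -> log_len=8
Op 8: append 3 -> log_len=11
Op 9: append 2 -> log_len=13
Op 10: F0 acks idx 11 -> match: F0=11 F1=2; commitIndex=11
Op 11: F0 acks idx 7 -> match: F0=11 F1=2; commitIndex=11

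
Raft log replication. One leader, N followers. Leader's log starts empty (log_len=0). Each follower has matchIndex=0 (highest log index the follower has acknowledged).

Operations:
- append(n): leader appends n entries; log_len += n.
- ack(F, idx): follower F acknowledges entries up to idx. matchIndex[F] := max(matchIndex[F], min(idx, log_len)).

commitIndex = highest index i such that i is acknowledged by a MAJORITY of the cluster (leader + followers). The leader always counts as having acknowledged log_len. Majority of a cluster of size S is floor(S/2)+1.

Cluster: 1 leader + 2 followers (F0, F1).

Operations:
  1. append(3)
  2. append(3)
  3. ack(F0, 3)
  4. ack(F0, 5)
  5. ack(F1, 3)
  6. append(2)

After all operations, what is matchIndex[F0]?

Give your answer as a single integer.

Answer: 5

Derivation:
Op 1: append 3 -> log_len=3
Op 2: append 3 -> log_len=6
Op 3: F0 acks idx 3 -> match: F0=3 F1=0; commitIndex=3
Op 4: F0 acks idx 5 -> match: F0=5 F1=0; commitIndex=5
Op 5: F1 acks idx 3 -> match: F0=5 F1=3; commitIndex=5
Op 6: append 2 -> log_len=8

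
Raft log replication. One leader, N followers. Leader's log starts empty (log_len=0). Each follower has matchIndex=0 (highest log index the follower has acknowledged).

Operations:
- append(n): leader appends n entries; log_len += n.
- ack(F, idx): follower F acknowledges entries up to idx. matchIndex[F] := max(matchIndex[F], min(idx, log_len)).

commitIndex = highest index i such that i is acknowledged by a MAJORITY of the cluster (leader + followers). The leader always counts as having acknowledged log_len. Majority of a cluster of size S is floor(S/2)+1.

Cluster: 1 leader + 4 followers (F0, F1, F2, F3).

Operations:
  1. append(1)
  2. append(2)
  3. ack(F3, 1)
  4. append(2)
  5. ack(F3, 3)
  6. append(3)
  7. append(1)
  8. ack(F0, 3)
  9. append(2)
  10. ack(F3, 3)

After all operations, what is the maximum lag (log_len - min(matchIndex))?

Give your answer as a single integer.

Answer: 11

Derivation:
Op 1: append 1 -> log_len=1
Op 2: append 2 -> log_len=3
Op 3: F3 acks idx 1 -> match: F0=0 F1=0 F2=0 F3=1; commitIndex=0
Op 4: append 2 -> log_len=5
Op 5: F3 acks idx 3 -> match: F0=0 F1=0 F2=0 F3=3; commitIndex=0
Op 6: append 3 -> log_len=8
Op 7: append 1 -> log_len=9
Op 8: F0 acks idx 3 -> match: F0=3 F1=0 F2=0 F3=3; commitIndex=3
Op 9: append 2 -> log_len=11
Op 10: F3 acks idx 3 -> match: F0=3 F1=0 F2=0 F3=3; commitIndex=3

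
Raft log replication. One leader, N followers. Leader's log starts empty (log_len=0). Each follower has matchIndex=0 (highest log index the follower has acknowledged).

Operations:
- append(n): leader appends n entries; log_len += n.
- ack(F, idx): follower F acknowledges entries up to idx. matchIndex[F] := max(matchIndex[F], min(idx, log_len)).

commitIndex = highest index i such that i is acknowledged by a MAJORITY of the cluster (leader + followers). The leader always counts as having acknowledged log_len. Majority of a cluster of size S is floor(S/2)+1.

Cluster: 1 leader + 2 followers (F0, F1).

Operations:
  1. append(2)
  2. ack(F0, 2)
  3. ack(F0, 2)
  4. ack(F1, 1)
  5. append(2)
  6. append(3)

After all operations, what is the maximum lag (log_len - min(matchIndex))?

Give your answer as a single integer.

Answer: 6

Derivation:
Op 1: append 2 -> log_len=2
Op 2: F0 acks idx 2 -> match: F0=2 F1=0; commitIndex=2
Op 3: F0 acks idx 2 -> match: F0=2 F1=0; commitIndex=2
Op 4: F1 acks idx 1 -> match: F0=2 F1=1; commitIndex=2
Op 5: append 2 -> log_len=4
Op 6: append 3 -> log_len=7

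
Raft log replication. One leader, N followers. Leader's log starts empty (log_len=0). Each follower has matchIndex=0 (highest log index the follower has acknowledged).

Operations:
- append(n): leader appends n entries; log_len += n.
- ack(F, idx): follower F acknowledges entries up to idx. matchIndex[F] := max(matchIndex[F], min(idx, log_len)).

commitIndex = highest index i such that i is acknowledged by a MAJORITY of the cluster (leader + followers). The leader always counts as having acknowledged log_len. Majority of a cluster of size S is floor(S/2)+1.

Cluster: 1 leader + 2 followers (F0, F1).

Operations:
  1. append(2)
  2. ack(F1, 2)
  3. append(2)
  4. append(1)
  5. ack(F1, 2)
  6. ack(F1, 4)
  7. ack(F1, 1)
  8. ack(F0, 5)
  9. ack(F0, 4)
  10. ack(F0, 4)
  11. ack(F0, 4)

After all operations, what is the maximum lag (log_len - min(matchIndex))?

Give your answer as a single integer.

Op 1: append 2 -> log_len=2
Op 2: F1 acks idx 2 -> match: F0=0 F1=2; commitIndex=2
Op 3: append 2 -> log_len=4
Op 4: append 1 -> log_len=5
Op 5: F1 acks idx 2 -> match: F0=0 F1=2; commitIndex=2
Op 6: F1 acks idx 4 -> match: F0=0 F1=4; commitIndex=4
Op 7: F1 acks idx 1 -> match: F0=0 F1=4; commitIndex=4
Op 8: F0 acks idx 5 -> match: F0=5 F1=4; commitIndex=5
Op 9: F0 acks idx 4 -> match: F0=5 F1=4; commitIndex=5
Op 10: F0 acks idx 4 -> match: F0=5 F1=4; commitIndex=5
Op 11: F0 acks idx 4 -> match: F0=5 F1=4; commitIndex=5

Answer: 1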